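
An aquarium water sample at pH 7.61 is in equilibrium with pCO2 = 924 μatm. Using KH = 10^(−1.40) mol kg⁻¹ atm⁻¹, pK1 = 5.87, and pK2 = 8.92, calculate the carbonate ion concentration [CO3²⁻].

[CO2*] = KH · pCO2 = 10^(−1.40) × 924×10^-6 = 3.679×10^-5 mol/kg
α₀ = 1/(1 + K1/[H⁺] + K1K2/[H⁺]²) = 1/(1 + 10^+1.74 + 10^+0.43) = 0.01705
DIC = [CO2*]/α₀ = 3.679×10^-5 / 0.01705 = 2.157 mmol/kg
[CO3²⁻] = α₂·DIC; α₂ = 0.04589, so [CO3²⁻] = 0.04589 × 2.157 = 0.0990 mmol/kg

[CO3²⁻] = 0.0990 mmol/kg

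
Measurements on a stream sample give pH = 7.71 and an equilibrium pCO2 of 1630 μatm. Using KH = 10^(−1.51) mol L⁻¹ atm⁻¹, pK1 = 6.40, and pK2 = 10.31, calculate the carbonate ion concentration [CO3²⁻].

[CO2*] = KH · pCO2 = 10^(−1.51) × 1630×10^-6 = 5.037×10^-5 mol/L
α₀ = 1/(1 + K1/[H⁺] + K1K2/[H⁺]²) = 1/(1 + 10^+1.31 + 10^-1.29) = 0.04658
DIC = [CO2*]/α₀ = 5.037×10^-5 / 0.04658 = 1.081 mmol/L
[CO3²⁻] = α₂·DIC; α₂ = 0.002389, so [CO3²⁻] = 0.002389 × 1.081 = 0.00258 mmol/L = 2.58 μmol/L

[CO3²⁻] = 2.58 μmol/L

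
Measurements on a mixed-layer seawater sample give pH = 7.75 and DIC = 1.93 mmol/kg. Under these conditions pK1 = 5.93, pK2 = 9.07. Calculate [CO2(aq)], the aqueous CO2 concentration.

[CO2*] = 0.0275 mmol/kg

α₀ = 1 / (1 + K1/[H⁺] + K1K2/[H⁺]²) = 1 / (1 + 10^+1.82 + 10^+0.50)
   = 1 / (1 + 66.069 + 3.1623) = 1/70.232 = 0.01424
[CO2*] = α₀ × DIC = 0.01424 × 1.93 = 0.0275 mmol/kg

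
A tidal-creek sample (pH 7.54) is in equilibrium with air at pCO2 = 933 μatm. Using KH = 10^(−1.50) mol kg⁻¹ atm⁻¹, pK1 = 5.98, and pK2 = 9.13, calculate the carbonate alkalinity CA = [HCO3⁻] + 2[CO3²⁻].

CA = 1.13 mmol/kg

[CO2*] = KH · pCO2 = 10^(−1.50) × 933×10^-6 = 2.950×10^-5 mol/kg
α₀ = 1/(1 + K1/[H⁺] + K1K2/[H⁺]²) = 1/(1 + 10^+1.56 + 10^-0.03) = 0.02615
DIC = [CO2*]/α₀ = 2.950×10^-5 / 0.02615 = 1.128 mmol/kg
CA = (α₁ + 2α₂)·DIC = (0.9494 + 2×0.02440) × 1.128 = 1.13 mmol/kg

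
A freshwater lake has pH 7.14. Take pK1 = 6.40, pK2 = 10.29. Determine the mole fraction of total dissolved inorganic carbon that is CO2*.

α₀ = 1 / (1 + K1/[H⁺] + K1K2/[H⁺]²) = 1 / (1 + 10^+0.74 + 10^-2.41)
   = 1 / (1 + 5.4954 + 0.0038905) = 1/6.4993 = 0.1539

α₀ = 0.154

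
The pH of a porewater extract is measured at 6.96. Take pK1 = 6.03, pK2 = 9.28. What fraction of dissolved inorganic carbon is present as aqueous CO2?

α₀ = 1 / (1 + K1/[H⁺] + K1K2/[H⁺]²) = 1 / (1 + 10^+0.93 + 10^-1.39)
   = 1 / (1 + 8.5114 + 0.040738) = 1/9.5521 = 0.1047

α₀ = 0.105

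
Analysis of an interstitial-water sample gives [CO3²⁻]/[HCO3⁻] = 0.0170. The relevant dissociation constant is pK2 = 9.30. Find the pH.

pH = 7.53

From K2 = [H⁺][CO3²⁻]/[HCO3⁻]:  pH = pK2 + log₁₀([CO3²⁻]/[HCO3⁻])
log₁₀(0.0170) = -1.770
pH = 9.30 + (-1.770) = 7.53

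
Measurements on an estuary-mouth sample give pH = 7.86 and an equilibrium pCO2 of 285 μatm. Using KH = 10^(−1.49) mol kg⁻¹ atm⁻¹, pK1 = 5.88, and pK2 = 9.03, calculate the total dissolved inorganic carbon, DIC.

DIC = 0.950 mmol/kg

[CO2*] = KH · pCO2 = 10^(−1.49) × 285×10^-6 = 9.222×10^-6 mol/kg
α₀ = 1/(1 + K1/[H⁺] + K1K2/[H⁺]²) = 1/(1 + 10^+1.98 + 10^+0.81) = 0.009713
DIC = [CO2*]/α₀ = 9.222×10^-6 / 0.009713 = 0.950 mmol/kg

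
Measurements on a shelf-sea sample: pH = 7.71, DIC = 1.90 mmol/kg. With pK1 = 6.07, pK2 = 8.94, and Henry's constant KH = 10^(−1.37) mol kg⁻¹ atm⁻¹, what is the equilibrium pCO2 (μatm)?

pCO2 = 943 μatm

α₀ = 1 / (1 + K1/[H⁺] + K1K2/[H⁺]²) = 1 / (1 + 10^+1.64 + 10^+0.41)
   = 1 / (1 + 43.652 + 2.5704) = 1/47.222 = 0.02118
[CO2*] = α₀ × DIC = 0.02118 × 1.90 = 0.04024 mmol/kg
pCO2 = [CO2*]/KH = 4.024×10^-5 / 4.266×10^-2 = 943 μatm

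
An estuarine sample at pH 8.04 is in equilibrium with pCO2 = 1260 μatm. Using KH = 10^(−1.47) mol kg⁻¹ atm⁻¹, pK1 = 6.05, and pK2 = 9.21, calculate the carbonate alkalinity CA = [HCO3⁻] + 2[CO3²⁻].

CA = 4.74 mmol/kg

[CO2*] = KH · pCO2 = 10^(−1.47) × 1260×10^-6 = 4.269×10^-5 mol/kg
α₀ = 1/(1 + K1/[H⁺] + K1K2/[H⁺]²) = 1/(1 + 10^+1.99 + 10^+0.82) = 0.009494
DIC = [CO2*]/α₀ = 4.269×10^-5 / 0.009494 = 4.497 mmol/kg
CA = (α₁ + 2α₂)·DIC = (0.9278 + 2×0.06273) × 4.497 = 4.74 mmol/kg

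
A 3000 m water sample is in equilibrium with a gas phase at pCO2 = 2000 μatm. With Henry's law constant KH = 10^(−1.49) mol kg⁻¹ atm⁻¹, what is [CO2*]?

[CO2*] = 64.7 μmol/kg

KH = 10^(−1.49) = 3.236×10^-2 mol kg⁻¹ atm⁻¹
[CO2*] = KH · pCO2 = 3.236×10^-2 × 2000×10^-6 atm = 6.47×10^-5 mol/kg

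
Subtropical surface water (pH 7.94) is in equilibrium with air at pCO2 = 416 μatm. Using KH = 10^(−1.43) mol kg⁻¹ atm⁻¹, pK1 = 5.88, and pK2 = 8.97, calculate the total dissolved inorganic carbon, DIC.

[CO2*] = KH · pCO2 = 10^(−1.43) × 416×10^-6 = 1.546×10^-5 mol/kg
α₀ = 1/(1 + K1/[H⁺] + K1K2/[H⁺]²) = 1/(1 + 10^+2.06 + 10^+1.03) = 0.007903
DIC = [CO2*]/α₀ = 1.546×10^-5 / 0.007903 = 1.96 mmol/kg

DIC = 1.96 mmol/kg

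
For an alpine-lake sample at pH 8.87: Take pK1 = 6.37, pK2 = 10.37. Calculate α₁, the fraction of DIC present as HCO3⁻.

α₁ = 1 / (1 + [H⁺]/K1 + K2/[H⁺]) = 1 / (1 + 10^-2.50 + 10^-1.50)
   = 1 / (1 + 0.0031623 + 0.031623) = 1/1.0348 = 0.9664

α₁ = 0.966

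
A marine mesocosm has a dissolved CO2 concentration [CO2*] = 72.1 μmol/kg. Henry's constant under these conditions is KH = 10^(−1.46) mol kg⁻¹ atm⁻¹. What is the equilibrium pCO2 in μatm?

KH = 10^(−1.46) = 3.467×10^-2 mol kg⁻¹ atm⁻¹
pCO2 = [CO2*]/KH = 72.1×10^-6 / 3.467×10^-2 = 2.08×10^-3 atm = 2080 μatm

pCO2 = 2080 μatm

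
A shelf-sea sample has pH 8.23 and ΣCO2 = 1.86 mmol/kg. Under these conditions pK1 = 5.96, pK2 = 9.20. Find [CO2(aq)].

α₀ = 1 / (1 + K1/[H⁺] + K1K2/[H⁺]²) = 1 / (1 + 10^+2.27 + 10^+1.30)
   = 1 / (1 + 186.21 + 19.953) = 1/207.16 = 0.004827
[CO2*] = α₀ × DIC = 0.004827 × 1.86 = 0.00898 mmol/kg = 8.98 μmol/kg

[CO2*] = 8.98 μmol/kg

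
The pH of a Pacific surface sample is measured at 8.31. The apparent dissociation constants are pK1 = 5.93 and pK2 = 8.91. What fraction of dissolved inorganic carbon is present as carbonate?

α₂ = 1 / (1 + [H⁺]/K2 + [H⁺]²/(K1K2)) = 1 / (1 + 10^+0.60 + 10^-1.78)
   = 1 / (1 + 3.9811 + 0.016596) = 1/4.9977 = 0.2001

α₂ = 0.200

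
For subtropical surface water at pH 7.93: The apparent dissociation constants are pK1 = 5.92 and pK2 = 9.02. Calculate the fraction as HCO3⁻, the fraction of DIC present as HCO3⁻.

α₁ = 0.917

α₁ = 1 / (1 + [H⁺]/K1 + K2/[H⁺]) = 1 / (1 + 10^-2.01 + 10^-1.09)
   = 1 / (1 + 0.0097724 + 0.081283) = 1/1.0911 = 0.9165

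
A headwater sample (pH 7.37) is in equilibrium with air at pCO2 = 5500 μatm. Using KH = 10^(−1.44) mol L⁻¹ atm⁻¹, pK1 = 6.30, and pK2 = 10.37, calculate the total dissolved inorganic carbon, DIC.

[CO2*] = KH · pCO2 = 10^(−1.44) × 5500×10^-6 = 1.997×10^-4 mol/L
α₀ = 1/(1 + K1/[H⁺] + K1K2/[H⁺]²) = 1/(1 + 10^+1.07 + 10^-1.93) = 0.07837
DIC = [CO2*]/α₀ = 1.997×10^-4 / 0.07837 = 2.55 mmol/L

DIC = 2.55 mmol/L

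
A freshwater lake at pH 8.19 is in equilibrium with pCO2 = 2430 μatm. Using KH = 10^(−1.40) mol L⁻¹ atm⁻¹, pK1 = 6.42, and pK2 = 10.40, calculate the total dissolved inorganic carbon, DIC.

DIC = 5.83 mmol/L

[CO2*] = KH · pCO2 = 10^(−1.40) × 2430×10^-6 = 9.674×10^-5 mol/L
α₀ = 1/(1 + K1/[H⁺] + K1K2/[H⁺]²) = 1/(1 + 10^+1.77 + 10^-0.44) = 0.01660
DIC = [CO2*]/α₀ = 9.674×10^-5 / 0.01660 = 5.83 mmol/L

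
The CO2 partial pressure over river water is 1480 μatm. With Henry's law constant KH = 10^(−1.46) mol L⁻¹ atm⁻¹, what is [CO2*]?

[CO2*] = 51.3 μmol/L

KH = 10^(−1.46) = 3.467×10^-2 mol L⁻¹ atm⁻¹
[CO2*] = KH · pCO2 = 3.467×10^-2 × 1480×10^-6 atm = 5.13×10^-5 mol/L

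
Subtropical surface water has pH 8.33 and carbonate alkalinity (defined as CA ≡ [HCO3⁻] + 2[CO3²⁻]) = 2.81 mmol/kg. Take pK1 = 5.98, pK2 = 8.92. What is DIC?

DIC = 2.34 mmol/kg

CA = [HCO3⁻] + 2[CO3²⁻] = (α₁ + 2α₂)·DIC
At pH 8.33: [H⁺]/K1 = 10^-2.35 = 0.0044668, K2/[H⁺] = 10^-0.59 = 0.25704
α₁ = 1/(1 + 0.0044668 + 0.25704) = 1/1.2615 = 0.7927; α₂ = α₁·K2/[H⁺] = 0.2038
α₁ + 2α₂ = 1.2002
DIC = CA / (α₁ + 2α₂) = 2.81 / 1.2002 = 2.34 mmol/kg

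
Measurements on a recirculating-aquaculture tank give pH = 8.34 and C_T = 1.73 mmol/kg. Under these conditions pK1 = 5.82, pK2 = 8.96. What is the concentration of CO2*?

α₀ = 1 / (1 + K1/[H⁺] + K1K2/[H⁺]²) = 1 / (1 + 10^+2.52 + 10^+1.90)
   = 1 / (1 + 331.13 + 79.433) = 1/411.56 = 0.002430
[CO2*] = α₀ × DIC = 0.002430 × 1.73 = 0.00420 mmol/kg = 4.20 μmol/kg

[CO2*] = 4.20 μmol/kg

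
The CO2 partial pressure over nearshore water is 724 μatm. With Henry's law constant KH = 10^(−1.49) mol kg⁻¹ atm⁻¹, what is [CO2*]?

[CO2*] = 23.4 μmol/kg

KH = 10^(−1.49) = 3.236×10^-2 mol kg⁻¹ atm⁻¹
[CO2*] = KH · pCO2 = 3.236×10^-2 × 724×10^-6 atm = 2.34×10^-5 mol/kg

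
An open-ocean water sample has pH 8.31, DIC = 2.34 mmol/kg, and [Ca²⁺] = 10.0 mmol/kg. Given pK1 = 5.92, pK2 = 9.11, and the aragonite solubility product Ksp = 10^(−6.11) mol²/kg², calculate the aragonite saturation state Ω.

Ω = 4.11

α₂ = 1 / (1 + [H⁺]/K2 + [H⁺]²/(K1K2)) = 1 / (1 + 10^+0.80 + 10^-1.59)
   = 1 / (1 + 6.3096 + 0.025704) = 1/7.3353 = 0.1363
[CO3²⁻] = α₂ × DIC = 0.1363 × 2.34 = 0.3190 mmol/kg
Ksp = 10^(−6.11) = 7.762×10^-7
Ω = [Ca²⁺][CO3²⁻]/Ksp = (10.0×10^-3)(3.190×10^-4) / 7.762×10^-7 = 4.11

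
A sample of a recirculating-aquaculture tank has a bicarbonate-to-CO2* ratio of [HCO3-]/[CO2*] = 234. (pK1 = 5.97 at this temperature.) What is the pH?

From K1 = [H⁺][HCO3-]/[CO2*]:  pH = pK1 + log₁₀([HCO3-]/[CO2*])
log₁₀(234) = +2.369
pH = 5.97 + (+2.369) = 8.34

pH = 8.34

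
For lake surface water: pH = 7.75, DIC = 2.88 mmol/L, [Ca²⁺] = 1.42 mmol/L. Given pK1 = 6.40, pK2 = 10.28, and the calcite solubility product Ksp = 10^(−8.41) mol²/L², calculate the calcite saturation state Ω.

α₂ = 1 / (1 + [H⁺]/K2 + [H⁺]²/(K1K2)) = 1 / (1 + 10^+2.53 + 10^+1.18)
   = 1 / (1 + 338.84 + 15.136) = 1/354.98 = 0.002817
[CO3²⁻] = α₂ × DIC = 0.002817 × 2.88 = 0.008113 mmol/L = 8.113 μmol/L
Ksp = 10^(−8.41) = 3.890×10^-9
Ω = [Ca²⁺][CO3²⁻]/Ksp = (1.42×10^-3)(8.113×10^-6) / 3.890×10^-9 = 2.96

Ω = 2.96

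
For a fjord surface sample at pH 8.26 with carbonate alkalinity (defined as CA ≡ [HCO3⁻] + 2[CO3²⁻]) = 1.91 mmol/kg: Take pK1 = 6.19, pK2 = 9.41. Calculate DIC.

CA = [HCO3⁻] + 2[CO3²⁻] = (α₁ + 2α₂)·DIC
At pH 8.26: [H⁺]/K1 = 10^-2.07 = 0.0085114, K2/[H⁺] = 10^-1.15 = 0.070795
α₁ = 1/(1 + 0.0085114 + 0.070795) = 1/1.0793 = 0.9265; α₂ = α₁·K2/[H⁺] = 0.06559
α₁ + 2α₂ = 1.0577
DIC = CA / (α₁ + 2α₂) = 1.91 / 1.0577 = 1.81 mmol/kg

DIC = 1.81 mmol/kg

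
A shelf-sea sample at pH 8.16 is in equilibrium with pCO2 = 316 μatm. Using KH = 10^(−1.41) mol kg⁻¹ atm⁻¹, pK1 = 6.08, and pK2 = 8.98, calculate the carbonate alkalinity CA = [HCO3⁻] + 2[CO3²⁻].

CA = 1.93 mmol/kg

[CO2*] = KH · pCO2 = 10^(−1.41) × 316×10^-6 = 1.229×10^-5 mol/kg
α₀ = 1/(1 + K1/[H⁺] + K1K2/[H⁺]²) = 1/(1 + 10^+2.08 + 10^+1.26) = 0.007172
DIC = [CO2*]/α₀ = 1.229×10^-5 / 0.007172 = 1.714 mmol/kg
CA = (α₁ + 2α₂)·DIC = (0.8623 + 2×0.1305) × 1.714 = 1.93 mmol/kg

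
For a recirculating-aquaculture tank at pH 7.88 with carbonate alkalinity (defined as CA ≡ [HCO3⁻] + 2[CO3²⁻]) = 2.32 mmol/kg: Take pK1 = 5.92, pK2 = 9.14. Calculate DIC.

DIC = 2.23 mmol/kg

CA = [HCO3⁻] + 2[CO3²⁻] = (α₁ + 2α₂)·DIC
At pH 7.88: [H⁺]/K1 = 10^-1.96 = 0.010965, K2/[H⁺] = 10^-1.26 = 0.054954
α₁ = 1/(1 + 0.010965 + 0.054954) = 1/1.0659 = 0.9382; α₂ = α₁·K2/[H⁺] = 0.05156
α₁ + 2α₂ = 1.0413
DIC = CA / (α₁ + 2α₂) = 2.32 / 1.0413 = 2.23 mmol/kg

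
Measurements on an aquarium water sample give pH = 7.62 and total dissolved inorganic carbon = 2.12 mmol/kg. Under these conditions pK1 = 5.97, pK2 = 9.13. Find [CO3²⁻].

[CO3²⁻] = 0.0622 mmol/kg

α₂ = 1 / (1 + [H⁺]/K2 + [H⁺]²/(K1K2)) = 1 / (1 + 10^+1.51 + 10^-0.14)
   = 1 / (1 + 32.359 + 0.72444) = 1/34.084 = 0.02934
[CO3²⁻] = α₂ × DIC = 0.02934 × 2.12 = 0.0622 mmol/kg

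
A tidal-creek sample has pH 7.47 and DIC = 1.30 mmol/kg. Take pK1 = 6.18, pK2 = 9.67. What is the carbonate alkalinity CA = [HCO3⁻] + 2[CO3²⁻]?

CA = [HCO3⁻] + 2[CO3²⁻] = (α₁ + 2α₂)·DIC
At pH 7.47: [H⁺]/K1 = 10^-1.29 = 0.051286, K2/[H⁺] = 10^-2.20 = 0.0063096
α₁ = 1/(1 + 0.051286 + 0.0063096) = 1/1.0576 = 0.9455; α₂ = α₁·K2/[H⁺] = 0.005966
α₁ + 2α₂ = 0.9575
CA = 0.9575 × 1.30 = 1.24 mmol/kg

CA = 1.24 mmol/kg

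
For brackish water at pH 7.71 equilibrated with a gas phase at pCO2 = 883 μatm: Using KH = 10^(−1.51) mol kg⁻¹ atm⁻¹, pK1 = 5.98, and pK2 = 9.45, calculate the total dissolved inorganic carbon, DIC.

DIC = 1.52 mmol/kg

[CO2*] = KH · pCO2 = 10^(−1.51) × 883×10^-6 = 2.729×10^-5 mol/kg
α₀ = 1/(1 + K1/[H⁺] + K1K2/[H⁺]²) = 1/(1 + 10^+1.73 + 10^-0.01) = 0.01796
DIC = [CO2*]/α₀ = 2.729×10^-5 / 0.01796 = 1.52 mmol/kg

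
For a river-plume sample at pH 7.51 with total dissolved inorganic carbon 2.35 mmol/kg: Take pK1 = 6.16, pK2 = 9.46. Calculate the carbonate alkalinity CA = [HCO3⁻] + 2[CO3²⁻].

CA = 2.28 mmol/kg

CA = [HCO3⁻] + 2[CO3²⁻] = (α₁ + 2α₂)·DIC
At pH 7.51: [H⁺]/K1 = 10^-1.35 = 0.044668, K2/[H⁺] = 10^-1.95 = 0.011220
α₁ = 1/(1 + 0.044668 + 0.011220) = 1/1.0559 = 0.9471; α₂ = α₁·K2/[H⁺] = 0.01063
α₁ + 2α₂ = 0.9683
CA = 0.9683 × 2.35 = 2.28 mmol/kg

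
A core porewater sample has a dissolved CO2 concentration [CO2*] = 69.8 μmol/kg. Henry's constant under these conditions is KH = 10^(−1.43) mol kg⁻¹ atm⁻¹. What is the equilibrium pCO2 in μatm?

pCO2 = 1880 μatm

KH = 10^(−1.43) = 3.715×10^-2 mol kg⁻¹ atm⁻¹
pCO2 = [CO2*]/KH = 69.8×10^-6 / 3.715×10^-2 = 1.88×10^-3 atm = 1880 μatm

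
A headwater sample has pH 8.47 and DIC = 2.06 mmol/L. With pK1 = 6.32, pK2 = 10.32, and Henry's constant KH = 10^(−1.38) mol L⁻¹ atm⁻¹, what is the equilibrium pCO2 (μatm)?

pCO2 = 343 μatm

α₀ = 1 / (1 + K1/[H⁺] + K1K2/[H⁺]²) = 1 / (1 + 10^+2.15 + 10^+0.30)
   = 1 / (1 + 141.25 + 1.9953) = 1/144.25 = 0.006932
[CO2*] = α₀ × DIC = 0.006932 × 2.06 = 0.01428 mmol/L = 14.28 μmol/L
pCO2 = [CO2*]/KH = 1.428×10^-5 / 4.169×10^-2 = 343 μatm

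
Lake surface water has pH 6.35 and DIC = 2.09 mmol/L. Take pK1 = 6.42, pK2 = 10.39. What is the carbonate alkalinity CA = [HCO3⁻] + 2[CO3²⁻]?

CA = 0.961 mmol/L

CA = [HCO3⁻] + 2[CO3²⁻] = (α₁ + 2α₂)·DIC
At pH 6.35: [H⁺]/K1 = 10^0.07 = 1.1749, K2/[H⁺] = 10^-4.04 = 9.1201×10^-5
α₁ = 1/(1 + 1.1749 + 9.1201×10^-5) = 1/2.1750 = 0.4598; α₂ = α₁·K2/[H⁺] = 4.193×10^-5
α₁ + 2α₂ = 0.4599
CA = 0.4599 × 2.09 = 0.961 mmol/L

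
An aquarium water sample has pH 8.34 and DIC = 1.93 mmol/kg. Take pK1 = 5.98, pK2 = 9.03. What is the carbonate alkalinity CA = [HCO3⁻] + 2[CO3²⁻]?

CA = 2.25 mmol/kg

CA = [HCO3⁻] + 2[CO3²⁻] = (α₁ + 2α₂)·DIC
At pH 8.34: [H⁺]/K1 = 10^-2.36 = 0.0043652, K2/[H⁺] = 10^-0.69 = 0.20417
α₁ = 1/(1 + 0.0043652 + 0.20417) = 1/1.2085 = 0.8274; α₂ = α₁·K2/[H⁺] = 0.1689
α₁ + 2α₂ = 1.1653
CA = 1.1653 × 1.93 = 2.25 mmol/kg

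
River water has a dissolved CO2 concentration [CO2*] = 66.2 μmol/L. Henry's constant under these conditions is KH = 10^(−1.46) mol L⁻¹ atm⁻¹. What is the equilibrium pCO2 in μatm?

KH = 10^(−1.46) = 3.467×10^-2 mol L⁻¹ atm⁻¹
pCO2 = [CO2*]/KH = 66.2×10^-6 / 3.467×10^-2 = 1.91×10^-3 atm = 1910 μatm

pCO2 = 1910 μatm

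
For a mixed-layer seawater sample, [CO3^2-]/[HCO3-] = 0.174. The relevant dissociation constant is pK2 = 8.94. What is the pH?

pH = 8.18

From K2 = [H⁺][CO3^2-]/[HCO3-]:  pH = pK2 + log₁₀([CO3^2-]/[HCO3-])
log₁₀(0.174) = -0.759
pH = 8.94 + (-0.759) = 8.18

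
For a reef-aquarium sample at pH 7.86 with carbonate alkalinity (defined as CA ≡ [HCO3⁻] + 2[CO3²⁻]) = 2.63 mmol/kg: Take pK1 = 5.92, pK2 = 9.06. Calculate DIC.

DIC = 2.51 mmol/kg

CA = [HCO3⁻] + 2[CO3²⁻] = (α₁ + 2α₂)·DIC
At pH 7.86: [H⁺]/K1 = 10^-1.94 = 0.011482, K2/[H⁺] = 10^-1.20 = 0.063096
α₁ = 1/(1 + 0.011482 + 0.063096) = 1/1.0746 = 0.9306; α₂ = α₁·K2/[H⁺] = 0.05872
α₁ + 2α₂ = 1.0480
DIC = CA / (α₁ + 2α₂) = 2.63 / 1.0480 = 2.51 mmol/kg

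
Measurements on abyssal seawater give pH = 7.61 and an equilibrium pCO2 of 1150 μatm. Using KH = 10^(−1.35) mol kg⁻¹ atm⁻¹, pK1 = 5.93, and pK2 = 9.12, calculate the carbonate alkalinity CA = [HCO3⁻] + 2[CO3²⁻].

CA = 2.61 mmol/kg

[CO2*] = KH · pCO2 = 10^(−1.35) × 1150×10^-6 = 5.137×10^-5 mol/kg
α₀ = 1/(1 + K1/[H⁺] + K1K2/[H⁺]²) = 1/(1 + 10^+1.68 + 10^+0.17) = 0.01986
DIC = [CO2*]/α₀ = 5.137×10^-5 / 0.01986 = 2.586 mmol/kg
CA = (α₁ + 2α₂)·DIC = (0.9508 + 2×0.02938) × 2.586 = 2.61 mmol/kg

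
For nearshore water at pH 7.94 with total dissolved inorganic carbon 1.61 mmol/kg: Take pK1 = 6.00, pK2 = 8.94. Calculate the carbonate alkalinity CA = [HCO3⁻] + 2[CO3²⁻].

CA = [HCO3⁻] + 2[CO3²⁻] = (α₁ + 2α₂)·DIC
At pH 7.94: [H⁺]/K1 = 10^-1.94 = 0.011482, K2/[H⁺] = 10^-1.00 = 0.10000
α₁ = 1/(1 + 0.011482 + 0.10000) = 1/1.1115 = 0.8997; α₂ = α₁·K2/[H⁺] = 0.08997
α₁ + 2α₂ = 1.0796
CA = 1.0796 × 1.61 = 1.74 mmol/kg

CA = 1.74 mmol/kg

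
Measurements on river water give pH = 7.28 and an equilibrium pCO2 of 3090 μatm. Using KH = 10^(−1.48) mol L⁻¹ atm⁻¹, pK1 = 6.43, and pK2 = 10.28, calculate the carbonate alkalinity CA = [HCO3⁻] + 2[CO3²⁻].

CA = 0.726 mmol/L

[CO2*] = KH · pCO2 = 10^(−1.48) × 3090×10^-6 = 1.023×10^-4 mol/L
α₀ = 1/(1 + K1/[H⁺] + K1K2/[H⁺]²) = 1/(1 + 10^+0.85 + 10^-2.15) = 0.1237
DIC = [CO2*]/α₀ = 1.023×10^-4 / 0.1237 = 0.8274 mmol/L
CA = (α₁ + 2α₂)·DIC = (0.8755 + 2×0.0008755) × 0.8274 = 0.726 mmol/L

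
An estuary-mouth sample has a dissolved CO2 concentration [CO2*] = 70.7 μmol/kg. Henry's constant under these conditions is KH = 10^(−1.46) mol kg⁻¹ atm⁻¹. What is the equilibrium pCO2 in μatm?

KH = 10^(−1.46) = 3.467×10^-2 mol kg⁻¹ atm⁻¹
pCO2 = [CO2*]/KH = 70.7×10^-6 / 3.467×10^-2 = 2.04×10^-3 atm = 2040 μatm

pCO2 = 2040 μatm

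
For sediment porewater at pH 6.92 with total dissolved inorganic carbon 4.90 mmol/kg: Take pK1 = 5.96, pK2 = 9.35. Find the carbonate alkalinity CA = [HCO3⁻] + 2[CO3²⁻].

CA = 4.43 mmol/kg

CA = [HCO3⁻] + 2[CO3²⁻] = (α₁ + 2α₂)·DIC
At pH 6.92: [H⁺]/K1 = 10^-0.96 = 0.10965, K2/[H⁺] = 10^-2.43 = 0.0037154
α₁ = 1/(1 + 0.10965 + 0.0037154) = 1/1.1134 = 0.8982; α₂ = α₁·K2/[H⁺] = 0.003337
α₁ + 2α₂ = 0.9049
CA = 0.9049 × 4.90 = 4.43 mmol/kg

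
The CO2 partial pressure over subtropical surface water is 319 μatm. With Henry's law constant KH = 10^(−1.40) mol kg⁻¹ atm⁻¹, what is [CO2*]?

[CO2*] = 12.7 μmol/kg

KH = 10^(−1.40) = 3.981×10^-2 mol kg⁻¹ atm⁻¹
[CO2*] = KH · pCO2 = 3.981×10^-2 × 319×10^-6 atm = 1.27×10^-5 mol/kg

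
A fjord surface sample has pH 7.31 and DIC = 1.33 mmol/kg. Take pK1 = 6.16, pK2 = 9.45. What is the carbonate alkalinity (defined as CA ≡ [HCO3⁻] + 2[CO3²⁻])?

CA = [HCO3⁻] + 2[CO3²⁻] = (α₁ + 2α₂)·DIC
At pH 7.31: [H⁺]/K1 = 10^-1.15 = 0.070795, K2/[H⁺] = 10^-2.14 = 0.0072444
α₁ = 1/(1 + 0.070795 + 0.0072444) = 1/1.0780 = 0.9276; α₂ = α₁·K2/[H⁺] = 0.006720
α₁ + 2α₂ = 0.9411
CA = 0.9411 × 1.33 = 1.25 mmol/kg

CA = 1.25 mmol/kg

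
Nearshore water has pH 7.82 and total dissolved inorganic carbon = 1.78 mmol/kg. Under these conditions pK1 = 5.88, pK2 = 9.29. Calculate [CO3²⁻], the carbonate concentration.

α₂ = 1 / (1 + [H⁺]/K2 + [H⁺]²/(K1K2)) = 1 / (1 + 10^+1.47 + 10^-0.47)
   = 1 / (1 + 29.512 + 0.33884) = 1/30.851 = 0.03241
[CO3²⁻] = α₂ × DIC = 0.03241 × 1.78 = 0.0577 mmol/kg

[CO3²⁻] = 0.0577 mmol/kg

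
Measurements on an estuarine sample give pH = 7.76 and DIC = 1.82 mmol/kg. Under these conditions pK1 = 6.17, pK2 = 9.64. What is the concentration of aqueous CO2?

α₀ = 1 / (1 + K1/[H⁺] + K1K2/[H⁺]²) = 1 / (1 + 10^+1.59 + 10^-0.29)
   = 1 / (1 + 38.905 + 0.51286) = 1/40.417 = 0.02474
[CO2*] = α₀ × DIC = 0.02474 × 1.82 = 0.0450 mmol/kg

[CO2*] = 0.0450 mmol/kg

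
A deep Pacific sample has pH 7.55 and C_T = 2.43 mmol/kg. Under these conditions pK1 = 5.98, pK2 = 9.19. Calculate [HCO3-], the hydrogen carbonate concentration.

α₁ = 1 / (1 + [H⁺]/K1 + K2/[H⁺]) = 1 / (1 + 10^-1.57 + 10^-1.64)
   = 1 / (1 + 0.026915 + 0.022909) = 1/1.0498 = 0.9525
[HCO3⁻] = α₁ × DIC = 0.9525 × 2.43 = 2.31 mmol/kg

[HCO3⁻] = 2.31 mmol/kg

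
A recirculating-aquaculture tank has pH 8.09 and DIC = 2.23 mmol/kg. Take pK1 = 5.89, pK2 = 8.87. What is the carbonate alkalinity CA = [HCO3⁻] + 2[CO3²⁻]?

CA = [HCO3⁻] + 2[CO3²⁻] = (α₁ + 2α₂)·DIC
At pH 8.09: [H⁺]/K1 = 10^-2.20 = 0.0063096, K2/[H⁺] = 10^-0.78 = 0.16596
α₁ = 1/(1 + 0.0063096 + 0.16596) = 1/1.1723 = 0.8530; α₂ = α₁·K2/[H⁺] = 0.1416
α₁ + 2α₂ = 1.1362
CA = 1.1362 × 2.23 = 2.53 mmol/kg

CA = 2.53 mmol/kg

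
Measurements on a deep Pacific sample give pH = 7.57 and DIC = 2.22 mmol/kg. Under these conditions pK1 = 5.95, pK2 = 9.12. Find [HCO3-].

α₁ = 1 / (1 + [H⁺]/K1 + K2/[H⁺]) = 1 / (1 + 10^-1.62 + 10^-1.55)
   = 1 / (1 + 0.023988 + 0.028184) = 1/1.0522 = 0.9504
[HCO3⁻] = α₁ × DIC = 0.9504 × 2.22 = 2.11 mmol/kg

[HCO3⁻] = 2.11 mmol/kg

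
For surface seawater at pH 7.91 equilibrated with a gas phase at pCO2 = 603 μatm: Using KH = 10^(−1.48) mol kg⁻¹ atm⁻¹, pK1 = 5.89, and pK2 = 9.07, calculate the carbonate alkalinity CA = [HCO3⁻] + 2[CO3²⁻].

[CO2*] = KH · pCO2 = 10^(−1.48) × 603×10^-6 = 1.997×10^-5 mol/kg
α₀ = 1/(1 + K1/[H⁺] + K1K2/[H⁺]²) = 1/(1 + 10^+2.02 + 10^+0.86) = 0.008853
DIC = [CO2*]/α₀ = 1.997×10^-5 / 0.008853 = 2.255 mmol/kg
CA = (α₁ + 2α₂)·DIC = (0.9270 + 2×0.06413) × 2.255 = 2.38 mmol/kg

CA = 2.38 mmol/kg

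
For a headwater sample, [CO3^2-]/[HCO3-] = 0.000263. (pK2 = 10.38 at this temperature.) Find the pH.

pH = 6.80

From K2 = [H⁺][CO3^2-]/[HCO3-]:  pH = pK2 + log₁₀([CO3^2-]/[HCO3-])
log₁₀(0.000263) = -3.580
pH = 10.38 + (-3.580) = 6.80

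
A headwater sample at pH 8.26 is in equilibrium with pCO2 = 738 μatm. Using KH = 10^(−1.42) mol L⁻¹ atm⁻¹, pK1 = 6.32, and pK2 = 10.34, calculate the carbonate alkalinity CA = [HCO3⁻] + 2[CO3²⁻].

[CO2*] = KH · pCO2 = 10^(−1.42) × 738×10^-6 = 2.806×10^-5 mol/L
α₀ = 1/(1 + K1/[H⁺] + K1K2/[H⁺]²) = 1/(1 + 10^+1.94 + 10^-0.14) = 0.01126
DIC = [CO2*]/α₀ = 2.806×10^-5 / 0.01126 = 2.492 mmol/L
CA = (α₁ + 2α₂)·DIC = (0.9806 + 2×0.008156) × 2.492 = 2.48 mmol/L

CA = 2.48 mmol/L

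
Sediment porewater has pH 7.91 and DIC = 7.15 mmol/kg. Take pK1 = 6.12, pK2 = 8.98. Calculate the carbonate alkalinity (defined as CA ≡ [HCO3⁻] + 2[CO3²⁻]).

CA = 7.60 mmol/kg

CA = [HCO3⁻] + 2[CO3²⁻] = (α₁ + 2α₂)·DIC
At pH 7.91: [H⁺]/K1 = 10^-1.79 = 0.016218, K2/[H⁺] = 10^-1.07 = 0.085114
α₁ = 1/(1 + 0.016218 + 0.085114) = 1/1.1013 = 0.9080; α₂ = α₁·K2/[H⁺] = 0.07728
α₁ + 2α₂ = 1.0626
CA = 1.0626 × 7.15 = 7.60 mmol/kg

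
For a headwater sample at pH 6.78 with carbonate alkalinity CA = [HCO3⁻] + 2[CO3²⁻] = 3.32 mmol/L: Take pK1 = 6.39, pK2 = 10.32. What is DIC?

CA = [HCO3⁻] + 2[CO3²⁻] = (α₁ + 2α₂)·DIC
At pH 6.78: [H⁺]/K1 = 10^-0.39 = 0.40738, K2/[H⁺] = 10^-3.54 = 0.00028840
α₁ = 1/(1 + 0.40738 + 0.00028840) = 1/1.4077 = 0.7104; α₂ = α₁·K2/[H⁺] = 0.0002049
α₁ + 2α₂ = 0.7108
DIC = CA / (α₁ + 2α₂) = 3.32 / 0.7108 = 4.67 mmol/L

DIC = 4.67 mmol/L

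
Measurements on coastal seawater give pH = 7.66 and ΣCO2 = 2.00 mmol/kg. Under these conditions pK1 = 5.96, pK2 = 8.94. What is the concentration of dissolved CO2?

[CO2*] = 0.0372 mmol/kg

α₀ = 1 / (1 + K1/[H⁺] + K1K2/[H⁺]²) = 1 / (1 + 10^+1.70 + 10^+0.42)
   = 1 / (1 + 50.119 + 2.6303) = 1/53.749 = 0.01861
[CO2*] = α₀ × DIC = 0.01861 × 2.00 = 0.0372 mmol/kg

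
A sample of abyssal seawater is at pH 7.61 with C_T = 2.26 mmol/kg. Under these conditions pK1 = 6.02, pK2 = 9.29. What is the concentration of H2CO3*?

[CO2*] = 0.0555 mmol/kg

α₀ = 1 / (1 + K1/[H⁺] + K1K2/[H⁺]²) = 1 / (1 + 10^+1.59 + 10^-0.09)
   = 1 / (1 + 38.905 + 0.81283) = 1/40.717 = 0.02456
[CO2*] = α₀ × DIC = 0.02456 × 2.26 = 0.0555 mmol/kg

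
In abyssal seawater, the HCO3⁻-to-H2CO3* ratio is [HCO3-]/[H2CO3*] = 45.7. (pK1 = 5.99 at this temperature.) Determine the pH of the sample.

pH = 7.65

From K1 = [H⁺][HCO3-]/[H2CO3*]:  pH = pK1 + log₁₀([HCO3-]/[H2CO3*])
log₁₀(45.7) = +1.660
pH = 5.99 + (+1.660) = 7.65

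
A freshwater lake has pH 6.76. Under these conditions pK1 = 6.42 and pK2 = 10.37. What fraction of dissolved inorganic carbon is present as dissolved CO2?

α₀ = 0.314

α₀ = 1 / (1 + K1/[H⁺] + K1K2/[H⁺]²) = 1 / (1 + 10^+0.34 + 10^-3.27)
   = 1 / (1 + 2.1878 + 0.00053703) = 1/3.1883 = 0.3136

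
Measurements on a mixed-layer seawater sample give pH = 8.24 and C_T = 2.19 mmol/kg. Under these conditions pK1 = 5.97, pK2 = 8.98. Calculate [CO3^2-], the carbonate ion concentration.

α₂ = 1 / (1 + [H⁺]/K2 + [H⁺]²/(K1K2)) = 1 / (1 + 10^+0.74 + 10^-1.53)
   = 1 / (1 + 5.4954 + 0.029512) = 1/6.5249 = 0.1533
[CO3²⁻] = α₂ × DIC = 0.1533 × 2.19 = 0.336 mmol/kg

[CO3²⁻] = 0.336 mmol/kg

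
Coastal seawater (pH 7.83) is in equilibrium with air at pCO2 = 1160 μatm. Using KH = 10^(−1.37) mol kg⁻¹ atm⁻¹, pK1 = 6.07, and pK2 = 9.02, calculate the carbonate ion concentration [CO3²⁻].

[CO2*] = KH · pCO2 = 10^(−1.37) × 1160×10^-6 = 4.948×10^-5 mol/kg
α₀ = 1/(1 + K1/[H⁺] + K1K2/[H⁺]²) = 1/(1 + 10^+1.76 + 10^+0.57) = 0.01606
DIC = [CO2*]/α₀ = 4.948×10^-5 / 0.01606 = 3.081 mmol/kg
[CO3²⁻] = α₂·DIC; α₂ = 0.05968, so [CO3²⁻] = 0.05968 × 3.081 = 0.184 mmol/kg

[CO3²⁻] = 0.184 mmol/kg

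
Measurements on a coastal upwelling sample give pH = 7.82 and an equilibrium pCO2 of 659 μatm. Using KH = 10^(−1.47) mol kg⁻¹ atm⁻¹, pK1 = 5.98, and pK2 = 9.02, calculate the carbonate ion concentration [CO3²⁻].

[CO2*] = KH · pCO2 = 10^(−1.47) × 659×10^-6 = 2.233×10^-5 mol/kg
α₀ = 1/(1 + K1/[H⁺] + K1K2/[H⁺]²) = 1/(1 + 10^+1.84 + 10^+0.64) = 0.01341
DIC = [CO2*]/α₀ = 2.233×10^-5 / 0.01341 = 1.665 mmol/kg
[CO3²⁻] = α₂·DIC; α₂ = 0.05855, so [CO3²⁻] = 0.05855 × 1.665 = 0.0975 mmol/kg

[CO3²⁻] = 0.0975 mmol/kg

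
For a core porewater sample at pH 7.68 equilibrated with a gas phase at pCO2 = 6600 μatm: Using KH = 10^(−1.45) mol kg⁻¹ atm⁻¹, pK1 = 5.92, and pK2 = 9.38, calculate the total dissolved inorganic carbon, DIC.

[CO2*] = KH · pCO2 = 10^(−1.45) × 6600×10^-6 = 2.342×10^-4 mol/kg
α₀ = 1/(1 + K1/[H⁺] + K1K2/[H⁺]²) = 1/(1 + 10^+1.76 + 10^+0.06) = 0.01675
DIC = [CO2*]/α₀ = 2.342×10^-4 / 0.01675 = 14.0 mmol/kg

DIC = 14.0 mmol/kg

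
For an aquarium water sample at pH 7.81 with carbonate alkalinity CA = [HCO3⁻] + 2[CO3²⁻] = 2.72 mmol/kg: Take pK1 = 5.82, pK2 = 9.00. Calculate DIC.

DIC = 2.59 mmol/kg

CA = [HCO3⁻] + 2[CO3²⁻] = (α₁ + 2α₂)·DIC
At pH 7.81: [H⁺]/K1 = 10^-1.99 = 0.010233, K2/[H⁺] = 10^-1.19 = 0.064565
α₁ = 1/(1 + 0.010233 + 0.064565) = 1/1.0748 = 0.9304; α₂ = α₁·K2/[H⁺] = 0.06007
α₁ + 2α₂ = 1.0506
DIC = CA / (α₁ + 2α₂) = 2.72 / 1.0506 = 2.59 mmol/kg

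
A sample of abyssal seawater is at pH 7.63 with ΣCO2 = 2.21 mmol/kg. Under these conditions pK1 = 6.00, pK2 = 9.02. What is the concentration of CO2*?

[CO2*] = 0.0487 mmol/kg

α₀ = 1 / (1 + K1/[H⁺] + K1K2/[H⁺]²) = 1 / (1 + 10^+1.63 + 10^+0.24)
   = 1 / (1 + 42.658 + 1.7378) = 1/45.396 = 0.02203
[CO2*] = α₀ × DIC = 0.02203 × 2.21 = 0.0487 mmol/kg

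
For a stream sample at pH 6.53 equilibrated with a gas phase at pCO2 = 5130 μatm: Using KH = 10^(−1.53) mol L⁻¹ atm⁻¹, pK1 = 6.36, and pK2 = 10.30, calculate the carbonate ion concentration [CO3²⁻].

[CO3²⁻] = 0.0380 μmol/L

[CO2*] = KH · pCO2 = 10^(−1.53) × 5130×10^-6 = 1.514×10^-4 mol/L
α₀ = 1/(1 + K1/[H⁺] + K1K2/[H⁺]²) = 1/(1 + 10^+0.17 + 10^-3.60) = 0.4033
DIC = [CO2*]/α₀ = 1.514×10^-4 / 0.4033 = 0.3754 mmol/L
[CO3²⁻] = α₂·DIC; α₂ = 0.0001013, so [CO3²⁻] = 0.0001013 × 0.3754 = 3.80×10^-5 mmol/L = 0.0380 μmol/L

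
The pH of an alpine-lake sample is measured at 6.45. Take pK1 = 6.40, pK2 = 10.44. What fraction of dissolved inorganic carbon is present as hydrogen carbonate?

α₁ = 1 / (1 + [H⁺]/K1 + K2/[H⁺]) = 1 / (1 + 10^-0.05 + 10^-3.99)
   = 1 / (1 + 0.89125 + 0.00010233) = 1/1.8914 = 0.5287

α₁ = 0.529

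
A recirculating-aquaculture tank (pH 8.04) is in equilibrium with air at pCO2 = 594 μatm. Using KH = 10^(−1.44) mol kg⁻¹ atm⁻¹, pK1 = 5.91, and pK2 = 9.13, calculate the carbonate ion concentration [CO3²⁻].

[CO3²⁻] = 0.236 mmol/kg

[CO2*] = KH · pCO2 = 10^(−1.44) × 594×10^-6 = 2.157×10^-5 mol/kg
α₀ = 1/(1 + K1/[H⁺] + K1K2/[H⁺]²) = 1/(1 + 10^+2.13 + 10^+1.04) = 0.006809
DIC = [CO2*]/α₀ = 2.157×10^-5 / 0.006809 = 3.167 mmol/kg
[CO3²⁻] = α₂·DIC; α₂ = 0.07466, so [CO3²⁻] = 0.07466 × 3.167 = 0.236 mmol/kg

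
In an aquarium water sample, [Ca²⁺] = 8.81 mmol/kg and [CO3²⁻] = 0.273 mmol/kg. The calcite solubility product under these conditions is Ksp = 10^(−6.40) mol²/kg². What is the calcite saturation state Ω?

Ksp = 10^(−6.40) = 3.981×10^-7
Ω = [Ca²⁺][CO3²⁻]/Ksp = (8.81×10^-3)(0.273×10^-3) / 3.981×10^-7 = 6.04

Ω = 6.04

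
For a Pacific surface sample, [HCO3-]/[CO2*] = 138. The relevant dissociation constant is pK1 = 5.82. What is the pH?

From K1 = [H⁺][HCO3-]/[CO2*]:  pH = pK1 + log₁₀([HCO3-]/[CO2*])
log₁₀(138) = +2.140
pH = 5.82 + (+2.140) = 7.96

pH = 7.96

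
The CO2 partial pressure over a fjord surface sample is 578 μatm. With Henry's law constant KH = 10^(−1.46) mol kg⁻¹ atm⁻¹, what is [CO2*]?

KH = 10^(−1.46) = 3.467×10^-2 mol kg⁻¹ atm⁻¹
[CO2*] = KH · pCO2 = 3.467×10^-2 × 578×10^-6 atm = 2.00×10^-5 mol/kg

[CO2*] = 20.0 μmol/kg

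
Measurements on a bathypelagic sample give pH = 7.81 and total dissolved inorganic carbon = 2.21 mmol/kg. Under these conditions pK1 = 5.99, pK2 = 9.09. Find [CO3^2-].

[CO3²⁻] = 0.109 mmol/kg

α₂ = 1 / (1 + [H⁺]/K2 + [H⁺]²/(K1K2)) = 1 / (1 + 10^+1.28 + 10^-0.54)
   = 1 / (1 + 19.055 + 0.28840) = 1/20.343 = 0.04916
[CO3²⁻] = α₂ × DIC = 0.04916 × 2.21 = 0.109 mmol/kg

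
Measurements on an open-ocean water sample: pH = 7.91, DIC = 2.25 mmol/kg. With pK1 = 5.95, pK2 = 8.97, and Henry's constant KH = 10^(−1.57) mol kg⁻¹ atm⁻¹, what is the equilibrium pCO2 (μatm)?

α₀ = 1 / (1 + K1/[H⁺] + K1K2/[H⁺]²) = 1 / (1 + 10^+1.96 + 10^+0.90)
   = 1 / (1 + 91.201 + 7.9433) = 1/100.14 = 0.009986
[CO2*] = α₀ × DIC = 0.009986 × 2.25 = 0.02247 mmol/kg
pCO2 = [CO2*]/KH = 2.247×10^-5 / 2.692×10^-2 = 835 μatm

pCO2 = 835 μatm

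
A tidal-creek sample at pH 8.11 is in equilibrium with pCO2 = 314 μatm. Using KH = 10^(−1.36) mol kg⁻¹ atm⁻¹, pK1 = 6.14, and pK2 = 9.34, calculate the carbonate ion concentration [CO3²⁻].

[CO2*] = KH · pCO2 = 10^(−1.36) × 314×10^-6 = 1.371×10^-5 mol/kg
α₀ = 1/(1 + K1/[H⁺] + K1K2/[H⁺]²) = 1/(1 + 10^+1.97 + 10^+0.74) = 0.01002
DIC = [CO2*]/α₀ = 1.371×10^-5 / 0.01002 = 1.368 mmol/kg
[CO3²⁻] = α₂·DIC; α₂ = 0.05505, so [CO3²⁻] = 0.05505 × 1.368 = 0.0753 mmol/kg

[CO3²⁻] = 0.0753 mmol/kg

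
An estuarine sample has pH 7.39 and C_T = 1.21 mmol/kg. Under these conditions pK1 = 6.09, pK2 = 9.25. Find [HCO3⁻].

[HCO3⁻] = 1.14 mmol/kg

α₁ = 1 / (1 + [H⁺]/K1 + K2/[H⁺]) = 1 / (1 + 10^-1.30 + 10^-1.86)
   = 1 / (1 + 0.050119 + 0.013804) = 1/1.0639 = 0.9399
[HCO3⁻] = α₁ × DIC = 0.9399 × 1.21 = 1.14 mmol/kg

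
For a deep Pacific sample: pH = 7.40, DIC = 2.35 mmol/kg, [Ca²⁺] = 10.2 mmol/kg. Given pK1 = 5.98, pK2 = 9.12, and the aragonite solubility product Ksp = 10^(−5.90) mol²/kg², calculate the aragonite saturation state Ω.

Ω = 0.343

α₂ = 1 / (1 + [H⁺]/K2 + [H⁺]²/(K1K2)) = 1 / (1 + 10^+1.72 + 10^+0.30)
   = 1 / (1 + 52.481 + 1.9953) = 1/55.476 = 0.01803
[CO3²⁻] = α₂ × DIC = 0.01803 × 2.35 = 0.04236 mmol/kg
Ksp = 10^(−5.90) = 1.259×10^-6
Ω = [Ca²⁺][CO3²⁻]/Ksp = (10.2×10^-3)(4.236×10^-5) / 1.259×10^-6 = 0.343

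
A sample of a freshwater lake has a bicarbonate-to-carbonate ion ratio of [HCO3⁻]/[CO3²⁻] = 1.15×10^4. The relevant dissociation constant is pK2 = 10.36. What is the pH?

From K2 = [H⁺][CO3²⁻]/[HCO3⁻]:  pH = pK2 − log₁₀([HCO3⁻]/[CO3²⁻])
log₁₀(1.15×10^4) = +4.061
pH = 10.36 − (+4.061) = 6.30

pH = 6.30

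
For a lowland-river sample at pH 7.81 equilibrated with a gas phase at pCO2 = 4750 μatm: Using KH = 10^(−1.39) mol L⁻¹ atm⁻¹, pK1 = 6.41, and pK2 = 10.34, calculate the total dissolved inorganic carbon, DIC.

DIC = 5.07 mmol/L

[CO2*] = KH · pCO2 = 10^(−1.39) × 4750×10^-6 = 1.935×10^-4 mol/L
α₀ = 1/(1 + K1/[H⁺] + K1K2/[H⁺]²) = 1/(1 + 10^+1.40 + 10^-1.13) = 0.03818
DIC = [CO2*]/α₀ = 1.935×10^-4 / 0.03818 = 5.07 mmol/L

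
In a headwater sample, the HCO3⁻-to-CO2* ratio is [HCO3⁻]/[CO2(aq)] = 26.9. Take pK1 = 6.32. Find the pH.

pH = 7.75

From K1 = [H⁺][HCO3⁻]/[CO2(aq)]:  pH = pK1 + log₁₀([HCO3⁻]/[CO2(aq)])
log₁₀(26.9) = +1.430
pH = 6.32 + (+1.430) = 7.75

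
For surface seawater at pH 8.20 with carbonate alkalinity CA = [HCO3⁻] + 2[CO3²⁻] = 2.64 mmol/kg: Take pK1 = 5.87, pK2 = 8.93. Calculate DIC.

DIC = 2.29 mmol/kg

CA = [HCO3⁻] + 2[CO3²⁻] = (α₁ + 2α₂)·DIC
At pH 8.20: [H⁺]/K1 = 10^-2.33 = 0.0046774, K2/[H⁺] = 10^-0.73 = 0.18621
α₁ = 1/(1 + 0.0046774 + 0.18621) = 1/1.1909 = 0.8397; α₂ = α₁·K2/[H⁺] = 0.1564
α₁ + 2α₂ = 1.1524
DIC = CA / (α₁ + 2α₂) = 2.64 / 1.1524 = 2.29 mmol/kg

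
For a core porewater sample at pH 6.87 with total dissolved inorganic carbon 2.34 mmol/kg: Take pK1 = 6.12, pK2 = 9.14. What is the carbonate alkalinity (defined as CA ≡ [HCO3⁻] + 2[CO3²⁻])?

CA = 2.00 mmol/kg

CA = [HCO3⁻] + 2[CO3²⁻] = (α₁ + 2α₂)·DIC
At pH 6.87: [H⁺]/K1 = 10^-0.75 = 0.17783, K2/[H⁺] = 10^-2.27 = 0.0053703
α₁ = 1/(1 + 0.17783 + 0.0053703) = 1/1.1832 = 0.8452; α₂ = α₁·K2/[H⁺] = 0.004539
α₁ + 2α₂ = 0.8542
CA = 0.8542 × 2.34 = 2.00 mmol/kg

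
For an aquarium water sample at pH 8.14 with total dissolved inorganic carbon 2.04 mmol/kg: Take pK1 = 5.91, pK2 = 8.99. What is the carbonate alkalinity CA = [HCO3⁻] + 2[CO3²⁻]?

CA = [HCO3⁻] + 2[CO3²⁻] = (α₁ + 2α₂)·DIC
At pH 8.14: [H⁺]/K1 = 10^-2.23 = 0.0058884, K2/[H⁺] = 10^-0.85 = 0.14125
α₁ = 1/(1 + 0.0058884 + 0.14125) = 1/1.1471 = 0.8717; α₂ = α₁·K2/[H⁺] = 0.1231
α₁ + 2α₂ = 1.1180
CA = 1.1180 × 2.04 = 2.28 mmol/kg

CA = 2.28 mmol/kg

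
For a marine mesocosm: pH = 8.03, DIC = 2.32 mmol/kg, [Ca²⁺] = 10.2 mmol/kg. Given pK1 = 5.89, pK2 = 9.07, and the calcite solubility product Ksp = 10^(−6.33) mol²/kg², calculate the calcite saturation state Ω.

α₂ = 1 / (1 + [H⁺]/K2 + [H⁺]²/(K1K2)) = 1 / (1 + 10^+1.04 + 10^-1.10)
   = 1 / (1 + 10.965 + 0.079433) = 1/12.044 = 0.08303
[CO3²⁻] = α₂ × DIC = 0.08303 × 2.32 = 0.1926 mmol/kg
Ksp = 10^(−6.33) = 4.677×10^-7
Ω = [Ca²⁺][CO3²⁻]/Ksp = (10.2×10^-3)(1.926×10^-4) / 4.677×10^-7 = 4.20

Ω = 4.20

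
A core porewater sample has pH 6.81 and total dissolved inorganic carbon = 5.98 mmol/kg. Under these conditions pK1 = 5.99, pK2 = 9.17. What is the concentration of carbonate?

[CO3²⁻] = 0.0226 mmol/kg

α₂ = 1 / (1 + [H⁺]/K2 + [H⁺]²/(K1K2)) = 1 / (1 + 10^+2.36 + 10^+1.54)
   = 1 / (1 + 229.09 + 34.674) = 1/264.76 = 0.003777
[CO3²⁻] = α₂ × DIC = 0.003777 × 5.98 = 0.0226 mmol/kg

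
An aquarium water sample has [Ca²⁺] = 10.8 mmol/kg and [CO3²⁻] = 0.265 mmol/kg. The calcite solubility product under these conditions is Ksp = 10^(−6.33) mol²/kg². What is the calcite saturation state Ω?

Ksp = 10^(−6.33) = 4.677×10^-7
Ω = [Ca²⁺][CO3²⁻]/Ksp = (10.8×10^-3)(0.265×10^-3) / 4.677×10^-7 = 6.12

Ω = 6.12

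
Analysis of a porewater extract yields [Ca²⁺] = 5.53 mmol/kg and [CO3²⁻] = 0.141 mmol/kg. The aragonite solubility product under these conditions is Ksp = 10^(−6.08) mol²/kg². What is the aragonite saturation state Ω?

Ω = 0.937

Ksp = 10^(−6.08) = 8.318×10^-7
Ω = [Ca²⁺][CO3²⁻]/Ksp = (5.53×10^-3)(0.141×10^-3) / 8.318×10^-7 = 0.937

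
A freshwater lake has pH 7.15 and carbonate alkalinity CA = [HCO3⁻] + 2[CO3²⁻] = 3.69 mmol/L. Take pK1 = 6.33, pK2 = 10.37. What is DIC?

CA = [HCO3⁻] + 2[CO3²⁻] = (α₁ + 2α₂)·DIC
At pH 7.15: [H⁺]/K1 = 10^-0.82 = 0.15136, K2/[H⁺] = 10^-3.22 = 0.00060256
α₁ = 1/(1 + 0.15136 + 0.00060256) = 1/1.1520 = 0.8681; α₂ = α₁·K2/[H⁺] = 0.0005231
α₁ + 2α₂ = 0.8691
DIC = CA / (α₁ + 2α₂) = 3.69 / 0.8691 = 4.25 mmol/L

DIC = 4.25 mmol/L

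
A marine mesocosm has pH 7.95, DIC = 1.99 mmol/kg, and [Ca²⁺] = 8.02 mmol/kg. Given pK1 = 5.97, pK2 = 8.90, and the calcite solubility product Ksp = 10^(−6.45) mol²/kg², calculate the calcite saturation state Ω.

α₂ = 1 / (1 + [H⁺]/K2 + [H⁺]²/(K1K2)) = 1 / (1 + 10^+0.95 + 10^-1.03)
   = 1 / (1 + 8.9125 + 0.093325) = 1/10.006 = 0.09994
[CO3²⁻] = α₂ × DIC = 0.09994 × 1.99 = 0.1989 mmol/kg
Ksp = 10^(−6.45) = 3.548×10^-7
Ω = [Ca²⁺][CO3²⁻]/Ksp = (8.02×10^-3)(1.989×10^-4) / 3.548×10^-7 = 4.50

Ω = 4.50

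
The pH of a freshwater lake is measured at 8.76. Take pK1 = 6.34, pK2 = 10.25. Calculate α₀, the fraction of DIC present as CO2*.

α₀ = 0.00367

α₀ = 1 / (1 + K1/[H⁺] + K1K2/[H⁺]²) = 1 / (1 + 10^+2.42 + 10^+0.93)
   = 1 / (1 + 263.03 + 8.5114) = 1/272.54 = 0.003669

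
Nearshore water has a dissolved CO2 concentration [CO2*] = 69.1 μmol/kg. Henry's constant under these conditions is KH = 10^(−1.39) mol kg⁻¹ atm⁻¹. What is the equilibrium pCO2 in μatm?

pCO2 = 1700 μatm

KH = 10^(−1.39) = 4.074×10^-2 mol kg⁻¹ atm⁻¹
pCO2 = [CO2*]/KH = 69.1×10^-6 / 4.074×10^-2 = 1.70×10^-3 atm = 1700 μatm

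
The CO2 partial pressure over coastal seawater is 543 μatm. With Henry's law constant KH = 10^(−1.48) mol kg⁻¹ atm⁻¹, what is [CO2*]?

KH = 10^(−1.48) = 3.311×10^-2 mol kg⁻¹ atm⁻¹
[CO2*] = KH · pCO2 = 3.311×10^-2 × 543×10^-6 atm = 1.80×10^-5 mol/kg

[CO2*] = 18.0 μmol/kg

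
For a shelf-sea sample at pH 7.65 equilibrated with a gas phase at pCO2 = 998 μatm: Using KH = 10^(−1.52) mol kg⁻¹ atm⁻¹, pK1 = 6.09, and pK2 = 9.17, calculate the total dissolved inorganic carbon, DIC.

[CO2*] = KH · pCO2 = 10^(−1.52) × 998×10^-6 = 3.014×10^-5 mol/kg
α₀ = 1/(1 + K1/[H⁺] + K1K2/[H⁺]²) = 1/(1 + 10^+1.56 + 10^+0.04) = 0.02604
DIC = [CO2*]/α₀ = 3.014×10^-5 / 0.02604 = 1.16 mmol/kg

DIC = 1.16 mmol/kg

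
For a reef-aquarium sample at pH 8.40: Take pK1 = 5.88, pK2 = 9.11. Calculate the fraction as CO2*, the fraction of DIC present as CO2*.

α₀ = 1 / (1 + K1/[H⁺] + K1K2/[H⁺]²) = 1 / (1 + 10^+2.52 + 10^+1.81)
   = 1 / (1 + 331.13 + 64.565) = 1/396.70 = 0.002521

α₀ = 0.00252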